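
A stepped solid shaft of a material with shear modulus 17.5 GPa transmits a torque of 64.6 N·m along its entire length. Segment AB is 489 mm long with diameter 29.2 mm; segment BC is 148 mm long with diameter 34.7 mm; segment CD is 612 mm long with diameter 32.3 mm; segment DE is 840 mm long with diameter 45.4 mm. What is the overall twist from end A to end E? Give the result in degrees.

3.31°

J_AB = π(0.0292)⁴/32 = 7.14×10^-8 m⁴; J_BC = π(0.0347)⁴/32 = 1.42×10^-7 m⁴; J_CD = π(0.0323)⁴/32 = 1.07×10^-7 m⁴; J_DE = π(0.0454)⁴/32 = 4.17×10^-7 m⁴.
θ = (T/G)·Σ L_i/J_i = (64.60/17.5×10⁹)·(0.489/7.14×10^-8 + 0.148/1.42×10^-7 + 0.612/1.07×10^-7 + 0.840/4.17×10^-7) = 0.05771 rad.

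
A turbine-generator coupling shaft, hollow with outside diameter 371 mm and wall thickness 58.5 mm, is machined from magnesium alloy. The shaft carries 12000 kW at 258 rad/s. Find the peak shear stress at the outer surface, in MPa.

ω = 258 rad/s, so T = P/ω = 12000×10³ / 258.0 = 46510 N·m.
J = π(d_o⁴ − d_i⁴)/32 = π(0.371⁴ − 0.254⁴)/32 = 1.451×10^-3 m⁴.
τ_max = T·r/J = 46510 × 0.185 / 1.451×10^-3 = 5.945×10^6 Pa.

5.94 MPa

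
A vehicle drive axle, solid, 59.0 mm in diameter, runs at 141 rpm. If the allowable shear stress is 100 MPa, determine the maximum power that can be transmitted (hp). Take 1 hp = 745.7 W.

79.8 hp

J = πd⁴/32 = π(0.0590)⁴/32 = 1.190×10^-6 m⁴.
T_max = τ_allow·J/r = 1.00×10^8 × 1.190×10^-6 / 0.0295 = 4033 N·m.
ω = 2π·141/60 = 14.77 rad/s, so P_max = T_max·ω = 5.954×10^4 W.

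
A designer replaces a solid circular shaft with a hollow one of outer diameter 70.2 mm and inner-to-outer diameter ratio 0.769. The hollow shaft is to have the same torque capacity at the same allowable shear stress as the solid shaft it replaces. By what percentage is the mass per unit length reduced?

45.6 %

Equal τ_max and T ⇒ the solid shaft needs d_s³ = d_o³(1−k⁴), so d_s = 70.2·(1−0.769⁴)^(1/3) = 60.82 mm.
Area ratio A_h/A_s = d_o²(1−k²)/d_s² = (1−k²)/(1−k⁴)^(2/3) = 0.5444.
Mass saving = 1 − 0.5444 = 45.6 %.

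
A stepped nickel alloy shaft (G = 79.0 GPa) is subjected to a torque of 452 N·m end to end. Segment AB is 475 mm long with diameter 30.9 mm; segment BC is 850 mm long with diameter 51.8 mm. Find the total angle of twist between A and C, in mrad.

J_AB = π(0.0309)⁴/32 = 8.95×10^-8 m⁴; J_BC = π(0.0518)⁴/32 = 7.07×10^-7 m⁴.
θ = (T/G)·Σ L_i/J_i = (452.0/79.0×10⁹)·(0.475/8.95×10^-8 + 0.850/7.07×10^-7) = 0.03725 rad.

37.2 mrad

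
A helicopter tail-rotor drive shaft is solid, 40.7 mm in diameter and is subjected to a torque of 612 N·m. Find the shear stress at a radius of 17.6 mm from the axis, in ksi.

5.80 ksi

J = πd⁴/32 = π(0.0407)⁴/32 = 2.694×10^-7 m⁴.
Shear stress varies linearly with radius: τ = T·r/J = 612.0 × 0.0176 / 2.694×10^-7 = 3.998×10^7 Pa.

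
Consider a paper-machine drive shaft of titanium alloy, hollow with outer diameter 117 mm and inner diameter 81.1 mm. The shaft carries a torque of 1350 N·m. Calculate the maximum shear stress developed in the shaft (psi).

810 psi

J = π(d_o⁴ − d_i⁴)/32 = π(0.117⁴ − 0.0811⁴)/32 = 1.415×10^-5 m⁴.
τ_max = T·r/J = 1350 × 0.0585 / 1.415×10^-5 = 5.581×10^6 Pa.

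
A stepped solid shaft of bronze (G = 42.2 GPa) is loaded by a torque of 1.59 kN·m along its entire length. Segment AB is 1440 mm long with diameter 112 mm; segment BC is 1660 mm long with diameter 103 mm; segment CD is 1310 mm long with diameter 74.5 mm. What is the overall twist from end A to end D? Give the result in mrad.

J_AB = π(0.112)⁴/32 = 1.54×10^-5 m⁴; J_BC = π(0.103)⁴/32 = 1.10×10^-5 m⁴; J_CD = π(0.0745)⁴/32 = 3.02×10^-6 m⁴.
θ = (T/G)·Σ L_i/J_i = (1590/42.2×10⁹)·(1.44/1.54×10^-5 + 1.66/1.10×10^-5 + 1.31/3.02×10^-6) = 0.02549 rad.

25.5 mrad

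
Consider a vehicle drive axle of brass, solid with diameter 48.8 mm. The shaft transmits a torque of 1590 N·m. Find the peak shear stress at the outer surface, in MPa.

J = πd⁴/32 = π(0.0488)⁴/32 = 5.568×10^-7 m⁴.
τ_max = T·r/J = 1590 × 0.0244 / 5.568×10^-7 = 6.968×10^7 Pa.

69.7 MPa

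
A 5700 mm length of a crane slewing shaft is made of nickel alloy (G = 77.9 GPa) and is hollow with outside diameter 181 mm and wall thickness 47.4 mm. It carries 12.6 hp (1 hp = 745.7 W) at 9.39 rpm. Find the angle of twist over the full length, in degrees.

ω = 2π·9.39/60 = 0.9833 rad/s, so T = P/ω = 12.6×745.7 / 0.9833 = 9555 N·m.
J = π(d_o⁴ − d_i⁴)/32 = π(0.181⁴ − 0.0862⁴)/32 = 9.995×10^-5 m⁴.
θ = T·L/(G·J) = 9555 × 5.70 / (77.9×10⁹ × 9.995×10^-5) = 6.995×10^-3 rad.

0.401°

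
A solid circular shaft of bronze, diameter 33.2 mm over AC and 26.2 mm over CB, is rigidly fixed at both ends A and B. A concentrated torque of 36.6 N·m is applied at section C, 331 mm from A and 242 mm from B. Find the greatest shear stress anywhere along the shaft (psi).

521 psi

Compatibility: T_A·a/J_AC = T_B·b/J_CB with T_A + T_B = T₀.
J_AC = 1.19×10^-7 m⁴, J_CB = 4.63×10^-8 m⁴, so T_A = T₀·(J_AC/a)/((J_AC/a)+(J_CB/b)) = 23.91 N·m, T_B = 12.69 N·m.
τ in each portion: τ_AC = 3.33×10^6 Pa, τ_CB = 3.59×10^6 Pa; maximum is in CB.
τ_max = T_CB·r/J = 12.69·0.0131/4.63×10^-8 = 3.592×10^6 Pa.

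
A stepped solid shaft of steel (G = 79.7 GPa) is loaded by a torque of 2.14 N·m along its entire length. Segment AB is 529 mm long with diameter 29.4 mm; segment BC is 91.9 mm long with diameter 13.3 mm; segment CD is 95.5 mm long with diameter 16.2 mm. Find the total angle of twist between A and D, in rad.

J_AB = π(0.0294)⁴/32 = 7.33×10^-8 m⁴; J_BC = π(0.0133)⁴/32 = 3.07×10^-9 m⁴; J_CD = π(0.0162)⁴/32 = 6.76×10^-9 m⁴.
θ = (T/G)·Σ L_i/J_i = (2.140/79.7×10⁹)·(0.529/7.33×10^-8 + 0.0919/3.07×10^-9 + 0.0955/6.76×10^-9) = 1.376×10^-3 rad.

0.00138 rad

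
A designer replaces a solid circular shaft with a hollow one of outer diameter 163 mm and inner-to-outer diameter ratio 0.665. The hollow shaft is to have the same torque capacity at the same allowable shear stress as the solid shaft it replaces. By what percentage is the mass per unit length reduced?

35.5 %

Equal τ_max and T ⇒ the solid shaft needs d_s³ = d_o³(1−k⁴), so d_s = 163·(1−0.665⁴)^(1/3) = 151.6 mm.
Area ratio A_h/A_s = d_o²(1−k²)/d_s² = (1−k²)/(1−k⁴)^(2/3) = 0.6449.
Mass saving = 1 − 0.6449 = 35.5 %.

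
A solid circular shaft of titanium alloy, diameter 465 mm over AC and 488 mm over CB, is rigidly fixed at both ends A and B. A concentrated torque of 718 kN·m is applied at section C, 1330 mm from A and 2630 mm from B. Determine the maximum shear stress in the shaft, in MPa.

Compatibility: T_A·a/J_AC = T_B·b/J_CB with T_A + T_B = T₀.
J_AC = 4.59×10^-3 m⁴, J_CB = 5.57×10^-3 m⁴, so T_A = T₀·(J_AC/a)/((J_AC/a)+(J_CB/b)) = 445000 N·m, T_B = 273000 N·m.
τ in each portion: τ_AC = 2.25×10^7 Pa, τ_CB = 1.20×10^7 Pa; maximum is in AC.
τ_max = T_AC·r/J = 445000·0.233/4.59×10^-3 = 2.254×10^7 Pa.

22.5 MPa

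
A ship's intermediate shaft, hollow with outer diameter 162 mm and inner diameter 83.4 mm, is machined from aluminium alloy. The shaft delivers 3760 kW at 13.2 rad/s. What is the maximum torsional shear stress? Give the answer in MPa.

367 MPa

ω = 13.2 rad/s, so T = P/ω = 3760×10³ / 13.20 = 284800 N·m.
J = π(d_o⁴ − d_i⁴)/32 = π(0.162⁴ − 0.0834⁴)/32 = 6.287×10^-5 m⁴.
τ_max = T·r/J = 284800 × 0.0810 / 6.287×10^-5 = 3.670×10^8 Pa.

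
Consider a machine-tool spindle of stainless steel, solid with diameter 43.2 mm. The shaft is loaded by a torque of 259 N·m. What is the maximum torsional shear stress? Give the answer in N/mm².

16.4 N/mm²

J = πd⁴/32 = π(0.0432)⁴/32 = 3.419×10^-7 m⁴.
τ_max = T·r/J = 259.0 × 0.0216 / 3.419×10^-7 = 1.636×10^7 Pa.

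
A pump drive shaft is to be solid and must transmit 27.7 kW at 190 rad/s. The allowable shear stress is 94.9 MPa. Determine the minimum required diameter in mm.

19.9 mm

ω = 190 rad/s, so T = P/ω = 27.7×10³ / 190.0 = 145.8 N·m.
For a solid shaft τ_max = 16T/(πd³), so d = (16T/(π τ_allow))^(1/3) = (16·145.8/(π·9.49×10^7))^(1/3) = 0.01985 m.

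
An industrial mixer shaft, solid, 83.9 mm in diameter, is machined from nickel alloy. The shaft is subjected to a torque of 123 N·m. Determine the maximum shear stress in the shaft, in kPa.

J = πd⁴/32 = π(0.0839)⁴/32 = 4.865×10^-6 m⁴.
τ_max = T·r/J = 123.0 × 0.0420 / 4.865×10^-6 = 1.061×10^6 Pa.

1060 kPa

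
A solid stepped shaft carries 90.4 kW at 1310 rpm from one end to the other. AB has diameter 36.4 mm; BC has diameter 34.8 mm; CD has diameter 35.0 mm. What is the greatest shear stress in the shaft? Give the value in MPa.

ω = 2π·1310/60 = 137.2 rad/s, so T = P/ω = 90.4×10³ / 137.2 = 659.0 N·m.
Under the same torque, τ_max = 16T/(πd³) is largest where d is smallest — segment BC (d = 34.8 mm).
τ_max = 16·659.0/(π·(0.0348)³) = 7.963×10^7 Pa.

79.6 MPa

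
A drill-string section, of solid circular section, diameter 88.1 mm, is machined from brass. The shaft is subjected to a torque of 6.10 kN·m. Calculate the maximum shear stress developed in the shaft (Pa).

4.54e7 Pa

J = πd⁴/32 = π(0.0881)⁴/32 = 5.914×10^-6 m⁴.
τ_max = T·r/J = 6100 × 0.0440 / 5.914×10^-6 = 4.543×10^7 Pa.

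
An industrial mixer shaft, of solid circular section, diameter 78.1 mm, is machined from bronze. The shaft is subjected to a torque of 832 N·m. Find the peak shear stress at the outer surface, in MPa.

J = πd⁴/32 = π(0.0781)⁴/32 = 3.653×10^-6 m⁴.
τ_max = T·r/J = 832.0 × 0.0390 / 3.653×10^-6 = 8.895×10^6 Pa.

8.89 MPa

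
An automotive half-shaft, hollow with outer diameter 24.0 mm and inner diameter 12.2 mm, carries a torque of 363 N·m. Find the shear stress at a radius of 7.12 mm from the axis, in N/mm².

85.0 N/mm²

J = π(d_o⁴ − d_i⁴)/32 = π(0.0240⁴ − 0.0122⁴)/32 = 3.040×10^-8 m⁴.
Shear stress varies linearly with radius: τ = T·r/J = 363.0 × 0.00712 / 3.040×10^-8 = 8.503×10^7 Pa.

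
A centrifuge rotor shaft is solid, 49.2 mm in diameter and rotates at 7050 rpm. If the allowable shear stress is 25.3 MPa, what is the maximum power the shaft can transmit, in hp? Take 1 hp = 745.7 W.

586 hp

J = πd⁴/32 = π(0.0492)⁴/32 = 5.753×10^-7 m⁴.
T_max = τ_allow·J/r = 2.53×10^7 × 5.753×10^-7 / 0.0246 = 591.6 N·m.
ω = 2π·7050/60 = 738.3 rad/s, so P_max = T_max·ω = 4.368×10^5 W.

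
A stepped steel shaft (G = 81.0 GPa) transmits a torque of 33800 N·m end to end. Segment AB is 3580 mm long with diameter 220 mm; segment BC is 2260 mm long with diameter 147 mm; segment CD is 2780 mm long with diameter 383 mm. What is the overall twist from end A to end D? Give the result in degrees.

1.58°

J_AB = π(0.220)⁴/32 = 2.30×10^-4 m⁴; J_BC = π(0.147)⁴/32 = 4.58×10^-5 m⁴; J_CD = π(0.383)⁴/32 = 2.11×10^-3 m⁴.
θ = (T/G)·Σ L_i/J_i = (33800/81.0×10⁹)·(3.58/2.30×10^-4 + 2.26/4.58×10^-5 + 2.78/2.11×10^-3) = 0.02762 rad.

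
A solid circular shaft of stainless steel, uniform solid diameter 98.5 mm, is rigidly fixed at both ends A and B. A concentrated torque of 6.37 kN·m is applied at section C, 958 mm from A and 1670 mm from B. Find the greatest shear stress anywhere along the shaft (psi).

3130 psi

With uniform GJ and both ends fixed, compatibility θ_AC = θ_CB gives T_A·a = T_B·b, together with T_A + T_B = T₀.
T_A = T₀·b/(a+b) = 6370·1670/2628 = 4048 N·m; T_B = 2322 N·m.
τ in each portion: τ_AC = 2.16×10^7 Pa, τ_CB = 1.24×10^7 Pa; maximum is in AC.
τ_max = T_AC·r/J = 4048·0.0493/9.24×10^-6 = 2.157×10^7 Pa.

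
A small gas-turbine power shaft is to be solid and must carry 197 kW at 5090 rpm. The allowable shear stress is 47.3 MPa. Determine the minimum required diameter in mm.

34.1 mm

ω = 2π·5090/60 = 533.0 rad/s, so T = P/ω = 197×10³ / 533.0 = 369.6 N·m.
For a solid shaft τ_max = 16T/(πd³), so d = (16T/(π τ_allow))^(1/3) = (16·369.6/(π·4.73×10^7))^(1/3) = 0.03414 m.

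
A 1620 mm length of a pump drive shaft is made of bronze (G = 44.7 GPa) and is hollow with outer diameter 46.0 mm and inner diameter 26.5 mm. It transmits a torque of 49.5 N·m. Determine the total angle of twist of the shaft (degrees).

J = π(d_o⁴ − d_i⁴)/32 = π(0.0460⁴ − 0.0265⁴)/32 = 3.912×10^-7 m⁴.
θ = T·L/(G·J) = 49.50 × 1.62 / (44.7×10⁹ × 3.912×10^-7) = 4.586×10^-3 rad.

0.263°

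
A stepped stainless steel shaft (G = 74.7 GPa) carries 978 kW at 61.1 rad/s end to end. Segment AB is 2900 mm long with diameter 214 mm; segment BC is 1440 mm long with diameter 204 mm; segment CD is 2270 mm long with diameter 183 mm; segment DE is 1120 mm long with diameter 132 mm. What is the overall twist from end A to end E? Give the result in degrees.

0.991°

ω = 61.1 rad/s, so T = P/ω = 978×10³ / 61.10 = 16010 N·m.
J_AB = π(0.214)⁴/32 = 2.06×10^-4 m⁴; J_BC = π(0.204)⁴/32 = 1.70×10^-4 m⁴; J_CD = π(0.183)⁴/32 = 1.10×10^-4 m⁴; J_DE = π(0.132)⁴/32 = 2.98×10^-5 m⁴.
θ = (T/G)·Σ L_i/J_i = (16010/74.7×10⁹)·(2.90/2.06×10^-4 + 1.44/1.70×10^-4 + 2.27/1.10×10^-4 + 1.12/2.98×10^-5) = 0.01730 rad.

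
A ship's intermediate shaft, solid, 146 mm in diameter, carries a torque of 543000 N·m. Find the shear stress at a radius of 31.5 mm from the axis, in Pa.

J = πd⁴/32 = π(0.146)⁴/32 = 4.461×10^-5 m⁴.
Shear stress varies linearly with radius: τ = T·r/J = 543000 × 0.0315 / 4.461×10^-5 = 3.834×10^8 Pa.

3.83e8 Pa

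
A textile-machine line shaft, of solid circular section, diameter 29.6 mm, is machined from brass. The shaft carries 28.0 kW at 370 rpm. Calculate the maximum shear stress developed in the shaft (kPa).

142000 kPa

ω = 2π·370/60 = 38.75 rad/s, so T = P/ω = 28.0×10³ / 38.75 = 722.6 N·m.
J = πd⁴/32 = π(0.0296)⁴/32 = 7.536×10^-8 m⁴.
τ_max = T·r/J = 722.6 × 0.0148 / 7.536×10^-8 = 1.419×10^8 Pa.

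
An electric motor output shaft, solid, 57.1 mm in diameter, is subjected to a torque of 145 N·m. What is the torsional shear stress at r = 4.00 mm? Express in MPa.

0.556 MPa

J = πd⁴/32 = π(0.0571)⁴/32 = 1.044×10^-6 m⁴.
Shear stress varies linearly with radius: τ = T·r/J = 145.0 × 0.00400 / 1.044×10^-6 = 5.558×10^5 Pa.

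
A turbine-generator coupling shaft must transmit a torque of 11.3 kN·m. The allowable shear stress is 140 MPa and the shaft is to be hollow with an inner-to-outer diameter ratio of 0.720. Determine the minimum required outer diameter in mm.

For a hollow shaft with d_i/d_o = 0.720: τ_max = 16T/(π d_o³ (1−k⁴)), so d_o = [16T/(π τ_allow (1−k⁴))]^(1/3) = [16·11300/(π·1.40×10^8·0.7313)]^(1/3) = 0.08253 m.

82.5 mm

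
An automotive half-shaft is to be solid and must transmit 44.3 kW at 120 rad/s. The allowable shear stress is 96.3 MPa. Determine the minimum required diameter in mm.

ω = 120 rad/s, so T = P/ω = 44.3×10³ / 120.0 = 369.2 N·m.
For a solid shaft τ_max = 16T/(πd³), so d = (16T/(π τ_allow))^(1/3) = (16·369.2/(π·9.63×10^7))^(1/3) = 0.02693 m.

26.9 mm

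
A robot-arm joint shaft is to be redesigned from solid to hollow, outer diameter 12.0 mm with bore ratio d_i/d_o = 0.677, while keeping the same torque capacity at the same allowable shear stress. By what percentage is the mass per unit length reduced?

Equal τ_max and T ⇒ the solid shaft needs d_s³ = d_o³(1−k⁴), so d_s = 12.0·(1−0.677⁴)^(1/3) = 11.09 mm.
Area ratio A_h/A_s = d_o²(1−k²)/d_s² = (1−k²)/(1−k⁴)^(2/3) = 0.6339.
Mass saving = 1 − 0.6339 = 36.6 %.

36.6 %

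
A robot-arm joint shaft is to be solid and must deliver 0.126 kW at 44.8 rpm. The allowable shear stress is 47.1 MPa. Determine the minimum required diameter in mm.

14.3 mm

ω = 2π·44.8/60 = 4.691 rad/s, so T = P/ω = 0.126×10³ / 4.691 = 26.86 N·m.
For a solid shaft τ_max = 16T/(πd³), so d = (16T/(π τ_allow))^(1/3) = (16·26.86/(π·4.71×10^7))^(1/3) = 0.01427 m.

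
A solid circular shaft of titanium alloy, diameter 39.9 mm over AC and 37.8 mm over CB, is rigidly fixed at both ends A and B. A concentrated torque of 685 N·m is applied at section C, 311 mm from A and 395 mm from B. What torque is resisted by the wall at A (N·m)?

419 N·m

Compatibility: T_A·a/J_AC = T_B·b/J_CB with T_A + T_B = T₀.
J_AC = 2.49×10^-7 m⁴, J_CB = 2.00×10^-7 m⁴, so T_A = T₀·(J_AC/a)/((J_AC/a)+(J_CB/b)) = 419.2 N·m, T_B = 265.8 N·m.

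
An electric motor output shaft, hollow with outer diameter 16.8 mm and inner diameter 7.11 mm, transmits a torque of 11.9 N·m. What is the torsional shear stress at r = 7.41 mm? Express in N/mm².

11.6 N/mm²

J = π(d_o⁴ − d_i⁴)/32 = π(0.0168⁴ − 0.00711⁴)/32 = 7.570×10^-9 m⁴.
Shear stress varies linearly with radius: τ = T·r/J = 11.90 × 0.00741 / 7.570×10^-9 = 1.165×10^7 Pa.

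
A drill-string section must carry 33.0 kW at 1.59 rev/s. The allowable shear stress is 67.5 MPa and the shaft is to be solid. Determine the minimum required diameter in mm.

ω = 2π·1.59 = 9.990 rad/s, so T = P/ω = 33.0×10³ / 9.990 = 3303 N·m.
For a solid shaft τ_max = 16T/(πd³), so d = (16T/(π τ_allow))^(1/3) = (16·3303/(π·6.75×10^7))^(1/3) = 0.06293 m.

62.9 mm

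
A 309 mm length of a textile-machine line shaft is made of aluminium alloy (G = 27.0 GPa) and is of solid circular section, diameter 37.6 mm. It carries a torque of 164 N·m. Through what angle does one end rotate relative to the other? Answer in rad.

0.00957 rad

J = πd⁴/32 = π(0.0376)⁴/32 = 1.962×10^-7 m⁴.
θ = T·L/(G·J) = 164.0 × 0.309 / (27.0×10⁹ × 1.962×10^-7) = 9.565×10^-3 rad.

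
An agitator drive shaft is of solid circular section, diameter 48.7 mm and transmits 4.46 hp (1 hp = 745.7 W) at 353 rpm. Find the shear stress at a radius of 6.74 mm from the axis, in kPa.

1100 kPa

ω = 2π·353/60 = 36.97 rad/s, so T = P/ω = 4.46×745.7 / 36.97 = 89.97 N·m.
J = πd⁴/32 = π(0.0487)⁴/32 = 5.522×10^-7 m⁴.
Shear stress varies linearly with radius: τ = T·r/J = 89.97 × 0.00674 / 5.522×10^-7 = 1.098×10^6 Pa.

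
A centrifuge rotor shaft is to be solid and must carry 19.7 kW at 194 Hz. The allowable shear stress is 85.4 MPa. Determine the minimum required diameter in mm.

ω = 2π·194 = 1219 rad/s, so T = P/ω = 19.7×10³ / 1219 = 16.16 N·m.
For a solid shaft τ_max = 16T/(πd³), so d = (16T/(π τ_allow))^(1/3) = (16·16.16/(π·8.54×10^7))^(1/3) = 0.009878 m.

9.88 mm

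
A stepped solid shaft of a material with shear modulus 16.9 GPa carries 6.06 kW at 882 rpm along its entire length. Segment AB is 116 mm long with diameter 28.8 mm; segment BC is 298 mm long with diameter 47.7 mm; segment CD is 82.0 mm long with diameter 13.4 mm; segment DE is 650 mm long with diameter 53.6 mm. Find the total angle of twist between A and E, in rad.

ω = 2π·882/60 = 92.36 rad/s, so T = P/ω = 6.06×10³ / 92.36 = 65.61 N·m.
J_AB = π(0.0288)⁴/32 = 6.75×10^-8 m⁴; J_BC = π(0.0477)⁴/32 = 5.08×10^-7 m⁴; J_CD = π(0.0134)⁴/32 = 3.17×10^-9 m⁴; J_DE = π(0.0536)⁴/32 = 8.10×10^-7 m⁴.
θ = (T/G)·Σ L_i/J_i = (65.61/16.9×10⁹)·(0.116/6.75×10^-8 + 0.298/5.08×10^-7 + 0.0820/3.17×10^-9 + 0.650/8.10×10^-7) = 0.1126 rad.

0.113 rad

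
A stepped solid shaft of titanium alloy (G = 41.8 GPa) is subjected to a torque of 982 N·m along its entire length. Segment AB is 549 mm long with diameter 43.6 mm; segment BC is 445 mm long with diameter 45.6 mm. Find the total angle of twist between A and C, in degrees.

J_AB = π(0.0436)⁴/32 = 3.55×10^-7 m⁴; J_BC = π(0.0456)⁴/32 = 4.24×10^-7 m⁴.
θ = (T/G)·Σ L_i/J_i = (982.0/41.8×10⁹)·(0.549/3.55×10^-7 + 0.445/4.24×10^-7) = 0.06098 rad.

3.49°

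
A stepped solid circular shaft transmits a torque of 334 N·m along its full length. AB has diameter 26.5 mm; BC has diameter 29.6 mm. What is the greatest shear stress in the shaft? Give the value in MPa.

Under the same torque, τ_max = 16T/(πd³) is largest where d is smallest — segment AB (d = 26.5 mm).
τ_max = 16·334.0/(π·(0.0265)³) = 9.141×10^7 Pa.

91.4 MPa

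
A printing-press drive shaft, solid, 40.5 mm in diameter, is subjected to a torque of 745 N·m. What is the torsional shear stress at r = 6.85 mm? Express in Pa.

J = πd⁴/32 = π(0.0405)⁴/32 = 2.641×10^-7 m⁴.
Shear stress varies linearly with radius: τ = T·r/J = 745.0 × 0.00685 / 2.641×10^-7 = 1.932×10^7 Pa.

1.93e7 Pa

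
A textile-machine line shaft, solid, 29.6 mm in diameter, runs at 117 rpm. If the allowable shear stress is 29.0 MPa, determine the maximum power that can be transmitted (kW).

J = πd⁴/32 = π(0.0296)⁴/32 = 7.536×10^-8 m⁴.
T_max = τ_allow·J/r = 2.90×10^7 × 7.536×10^-8 / 0.0148 = 147.7 N·m.
ω = 2π·117/60 = 12.25 rad/s, so P_max = T_max·ω = 1809 W.

1.81 kW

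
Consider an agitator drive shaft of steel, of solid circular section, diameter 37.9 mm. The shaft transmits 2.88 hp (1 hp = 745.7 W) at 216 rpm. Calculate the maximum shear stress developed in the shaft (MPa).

ω = 2π·216/60 = 22.62 rad/s, so T = P/ω = 2.88×745.7 / 22.62 = 94.95 N·m.
J = πd⁴/32 = π(0.0379)⁴/32 = 2.026×10^-7 m⁴.
τ_max = T·r/J = 94.95 × 0.0189 / 2.026×10^-7 = 8.882×10^6 Pa.

8.88 MPa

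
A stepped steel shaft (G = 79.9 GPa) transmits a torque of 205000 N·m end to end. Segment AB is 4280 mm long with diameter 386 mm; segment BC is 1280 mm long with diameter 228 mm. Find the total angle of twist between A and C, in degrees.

0.998°

J_AB = π(0.386)⁴/32 = 2.18×10^-3 m⁴; J_BC = π(0.228)⁴/32 = 2.65×10^-4 m⁴.
θ = (T/G)·Σ L_i/J_i = (205000/79.9×10⁹)·(4.28/2.18×10^-3 + 1.28/2.65×10^-4) = 0.01742 rad.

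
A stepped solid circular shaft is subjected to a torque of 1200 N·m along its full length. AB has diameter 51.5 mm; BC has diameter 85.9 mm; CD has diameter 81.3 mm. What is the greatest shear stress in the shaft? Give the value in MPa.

Under the same torque, τ_max = 16T/(πd³) is largest where d is smallest — segment AB (d = 51.5 mm).
τ_max = 16·1200/(π·(0.0515)³) = 4.474×10^7 Pa.

44.7 MPa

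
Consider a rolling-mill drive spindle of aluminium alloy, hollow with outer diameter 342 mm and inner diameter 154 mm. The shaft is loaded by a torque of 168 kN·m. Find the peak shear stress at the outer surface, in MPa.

J = π(d_o⁴ − d_i⁴)/32 = π(0.342⁴ − 0.154⁴)/32 = 1.288×10^-3 m⁴.
τ_max = T·r/J = 168000 × 0.171 / 1.288×10^-3 = 2.231×10^7 Pa.

22.3 MPa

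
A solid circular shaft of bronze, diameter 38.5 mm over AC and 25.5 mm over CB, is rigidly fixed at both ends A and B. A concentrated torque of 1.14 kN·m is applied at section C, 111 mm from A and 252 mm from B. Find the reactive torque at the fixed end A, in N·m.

Compatibility: T_A·a/J_AC = T_B·b/J_CB with T_A + T_B = T₀.
J_AC = 2.16×10^-7 m⁴, J_CB = 4.15×10^-8 m⁴, so T_A = T₀·(J_AC/a)/((J_AC/a)+(J_CB/b)) = 1051 N·m, T_B = 89.09 N·m.

1050 N·m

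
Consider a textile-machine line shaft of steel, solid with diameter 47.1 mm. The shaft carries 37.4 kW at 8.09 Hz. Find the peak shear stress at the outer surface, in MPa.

35.9 MPa

ω = 2π·8.09 = 50.83 rad/s, so T = P/ω = 37.4×10³ / 50.83 = 735.8 N·m.
J = πd⁴/32 = π(0.0471)⁴/32 = 4.832×10^-7 m⁴.
τ_max = T·r/J = 735.8 × 0.0236 / 4.832×10^-7 = 3.586×10^7 Pa.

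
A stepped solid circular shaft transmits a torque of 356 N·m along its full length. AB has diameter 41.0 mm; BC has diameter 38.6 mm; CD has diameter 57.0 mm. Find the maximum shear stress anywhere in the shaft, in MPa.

Under the same torque, τ_max = 16T/(πd³) is largest where d is smallest — segment BC (d = 38.6 mm).
τ_max = 16·356.0/(π·(0.0386)³) = 3.153×10^7 Pa.

31.5 MPa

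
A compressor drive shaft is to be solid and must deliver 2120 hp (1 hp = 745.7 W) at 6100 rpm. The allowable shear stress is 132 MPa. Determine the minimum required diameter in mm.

45.7 mm

ω = 2π·6100/60 = 638.8 rad/s, so T = P/ω = 2120×745.7 / 638.8 = 2475 N·m.
For a solid shaft τ_max = 16T/(πd³), so d = (16T/(π τ_allow))^(1/3) = (16·2475/(π·1.32×10^8))^(1/3) = 0.04571 m.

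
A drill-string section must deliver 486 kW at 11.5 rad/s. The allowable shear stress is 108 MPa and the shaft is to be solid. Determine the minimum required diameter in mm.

ω = 11.5 rad/s, so T = P/ω = 486×10³ / 11.50 = 42260 N·m.
For a solid shaft τ_max = 16T/(πd³), so d = (16T/(π τ_allow))^(1/3) = (16·42260/(π·1.08×10^8))^(1/3) = 0.1258 m.

126 mm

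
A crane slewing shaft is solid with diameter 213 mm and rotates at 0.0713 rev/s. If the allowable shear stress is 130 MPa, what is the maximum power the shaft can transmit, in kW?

J = πd⁴/32 = π(0.213)⁴/32 = 2.021×10^-4 m⁴.
T_max = τ_allow·J/r = 1.30×10^8 × 2.021×10^-4 / 0.106 = 246700 N·m.
ω = 2π·0.0713 = 0.4480 rad/s, so P_max = T_max·ω = 1.105×10^5 W.

111 kW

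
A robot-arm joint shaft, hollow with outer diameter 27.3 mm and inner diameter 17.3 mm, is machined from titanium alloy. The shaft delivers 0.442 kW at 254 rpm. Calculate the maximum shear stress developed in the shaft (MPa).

ω = 2π·254/60 = 26.60 rad/s, so T = P/ω = 0.442×10³ / 26.60 = 16.62 N·m.
J = π(d_o⁴ − d_i⁴)/32 = π(0.0273⁴ − 0.0173⁴)/32 = 4.574×10^-8 m⁴.
τ_max = T·r/J = 16.62 × 0.0137 / 4.574×10^-8 = 4.959×10^6 Pa.

4.96 MPa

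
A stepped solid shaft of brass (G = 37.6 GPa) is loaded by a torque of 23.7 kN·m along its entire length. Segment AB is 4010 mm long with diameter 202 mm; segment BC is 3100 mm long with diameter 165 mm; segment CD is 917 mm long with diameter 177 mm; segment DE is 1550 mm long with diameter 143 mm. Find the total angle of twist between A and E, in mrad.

72.1 mrad

J_AB = π(0.202)⁴/32 = 1.63×10^-4 m⁴; J_BC = π(0.165)⁴/32 = 7.28×10^-5 m⁴; J_CD = π(0.177)⁴/32 = 9.64×10^-5 m⁴; J_DE = π(0.143)⁴/32 = 4.11×10^-5 m⁴.
θ = (T/G)·Σ L_i/J_i = (23700/37.6×10⁹)·(4.01/1.63×10^-4 + 3.10/7.28×10^-5 + 0.917/9.64×10^-5 + 1.55/4.11×10^-5) = 0.07211 rad.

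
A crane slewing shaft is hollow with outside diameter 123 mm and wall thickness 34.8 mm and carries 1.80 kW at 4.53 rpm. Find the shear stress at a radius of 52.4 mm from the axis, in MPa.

ω = 2π·4.53/60 = 0.4744 rad/s, so T = P/ω = 1.80×10³ / 0.4744 = 3794 N·m.
J = π(d_o⁴ − d_i⁴)/32 = π(0.123⁴ − 0.0534⁴)/32 = 2.167×10^-5 m⁴.
Shear stress varies linearly with radius: τ = T·r/J = 3794 × 0.0524 / 2.167×10^-5 = 9.174×10^6 Pa.

9.17 MPa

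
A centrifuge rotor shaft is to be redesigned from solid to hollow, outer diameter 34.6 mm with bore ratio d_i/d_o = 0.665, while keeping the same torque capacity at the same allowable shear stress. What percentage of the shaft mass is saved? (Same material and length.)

35.5 %

Equal τ_max and T ⇒ the solid shaft needs d_s³ = d_o³(1−k⁴), so d_s = 34.6·(1−0.665⁴)^(1/3) = 32.18 mm.
Area ratio A_h/A_s = d_o²(1−k²)/d_s² = (1−k²)/(1−k⁴)^(2/3) = 0.6449.
Mass saving = 1 − 0.6449 = 35.5 %.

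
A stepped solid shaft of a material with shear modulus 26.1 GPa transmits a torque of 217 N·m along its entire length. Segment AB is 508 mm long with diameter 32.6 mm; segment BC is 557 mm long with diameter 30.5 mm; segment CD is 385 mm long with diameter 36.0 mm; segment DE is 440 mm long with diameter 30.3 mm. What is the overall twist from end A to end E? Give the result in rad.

J_AB = π(0.0326)⁴/32 = 1.11×10^-7 m⁴; J_BC = π(0.0305)⁴/32 = 8.50×10^-8 m⁴; J_CD = π(0.0360)⁴/32 = 1.65×10^-7 m⁴; J_DE = π(0.0303)⁴/32 = 8.28×10^-8 m⁴.
θ = (T/G)·Σ L_i/J_i = (217.0/26.1×10⁹)·(0.508/1.11×10^-7 + 0.557/8.50×10^-8 + 0.385/1.65×10^-7 + 0.440/8.28×10^-8) = 0.1562 rad.

0.156 rad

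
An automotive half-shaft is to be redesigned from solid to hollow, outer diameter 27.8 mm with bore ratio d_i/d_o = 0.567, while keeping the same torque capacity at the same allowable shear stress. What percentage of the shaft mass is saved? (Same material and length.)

Equal τ_max and T ⇒ the solid shaft needs d_s³ = d_o³(1−k⁴), so d_s = 27.8·(1−0.567⁴)^(1/3) = 26.81 mm.
Area ratio A_h/A_s = d_o²(1−k²)/d_s² = (1−k²)/(1−k⁴)^(2/3) = 0.7297.
Mass saving = 1 − 0.7297 = 27.0 %.

27.0 %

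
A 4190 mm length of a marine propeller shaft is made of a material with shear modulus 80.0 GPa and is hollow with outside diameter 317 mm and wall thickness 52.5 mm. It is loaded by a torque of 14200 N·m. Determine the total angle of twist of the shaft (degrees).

0.0537°

J = π(d_o⁴ − d_i⁴)/32 = π(0.317⁴ − 0.212⁴)/32 = 7.931×10^-4 m⁴.
θ = T·L/(G·J) = 14200 × 4.19 / (80.0×10⁹ × 7.931×10^-4) = 9.378×10^-4 rad.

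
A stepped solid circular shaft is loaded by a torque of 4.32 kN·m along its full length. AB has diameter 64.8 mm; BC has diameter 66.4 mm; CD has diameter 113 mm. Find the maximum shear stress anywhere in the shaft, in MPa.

80.9 MPa

Under the same torque, τ_max = 16T/(πd³) is largest where d is smallest — segment AB (d = 64.8 mm).
τ_max = 16·4320/(π·(0.0648)³) = 8.086×10^7 Pa.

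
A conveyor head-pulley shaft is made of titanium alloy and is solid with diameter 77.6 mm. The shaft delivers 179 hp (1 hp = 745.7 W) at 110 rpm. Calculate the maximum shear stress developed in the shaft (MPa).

ω = 2π·110/60 = 11.52 rad/s, so T = P/ω = 179×745.7 / 11.52 = 11590 N·m.
J = πd⁴/32 = π(0.0776)⁴/32 = 3.560×10^-6 m⁴.
τ_max = T·r/J = 11590 × 0.0388 / 3.560×10^-6 = 1.263×10^8 Pa.

126 MPa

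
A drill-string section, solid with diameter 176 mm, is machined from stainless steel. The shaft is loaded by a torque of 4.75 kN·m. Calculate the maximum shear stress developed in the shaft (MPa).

4.44 MPa

J = πd⁴/32 = π(0.176)⁴/32 = 9.420×10^-5 m⁴.
τ_max = T·r/J = 4750 × 0.0880 / 9.420×10^-5 = 4.437×10^6 Pa.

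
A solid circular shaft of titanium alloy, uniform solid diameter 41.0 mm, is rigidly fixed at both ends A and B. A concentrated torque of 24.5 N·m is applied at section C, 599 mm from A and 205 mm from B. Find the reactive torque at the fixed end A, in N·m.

With uniform GJ and both ends fixed, compatibility θ_AC = θ_CB gives T_A·a = T_B·b, together with T_A + T_B = T₀.
T_A = T₀·b/(a+b) = 24.50·205/804.0 = 6.247 N·m; T_B = 18.25 N·m.

6.25 N·m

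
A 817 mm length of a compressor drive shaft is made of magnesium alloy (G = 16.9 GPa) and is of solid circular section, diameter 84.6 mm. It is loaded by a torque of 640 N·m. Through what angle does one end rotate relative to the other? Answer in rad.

0.00615 rad

J = πd⁴/32 = π(0.0846)⁴/32 = 5.029×10^-6 m⁴.
θ = T·L/(G·J) = 640.0 × 0.817 / (16.9×10⁹ × 5.029×10^-6) = 6.152×10^-3 rad.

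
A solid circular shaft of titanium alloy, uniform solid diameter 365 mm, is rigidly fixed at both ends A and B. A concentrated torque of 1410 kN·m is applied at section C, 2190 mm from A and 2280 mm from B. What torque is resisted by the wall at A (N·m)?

719000 N·m

With uniform GJ and both ends fixed, compatibility θ_AC = θ_CB gives T_A·a = T_B·b, together with T_A + T_B = T₀.
T_A = T₀·b/(a+b) = 1.410e6·2280/4470 = 719200 N·m; T_B = 690800 N·m.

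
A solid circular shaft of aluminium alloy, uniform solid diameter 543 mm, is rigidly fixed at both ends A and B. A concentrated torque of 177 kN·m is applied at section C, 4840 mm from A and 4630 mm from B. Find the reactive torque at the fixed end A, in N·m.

86500 N·m

With uniform GJ and both ends fixed, compatibility θ_AC = θ_CB gives T_A·a = T_B·b, together with T_A + T_B = T₀.
T_A = T₀·b/(a+b) = 177000·4630/9470 = 86540 N·m; T_B = 90460 N·m.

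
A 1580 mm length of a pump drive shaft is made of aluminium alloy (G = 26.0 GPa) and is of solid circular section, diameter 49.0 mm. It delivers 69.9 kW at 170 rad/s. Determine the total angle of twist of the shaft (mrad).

44.1 mrad

ω = 170 rad/s, so T = P/ω = 69.9×10³ / 170.0 = 411.2 N·m.
J = πd⁴/32 = π(0.0490)⁴/32 = 5.660×10^-7 m⁴.
θ = T·L/(G·J) = 411.2 × 1.58 / (26.0×10⁹ × 5.660×10^-7) = 0.04415 rad.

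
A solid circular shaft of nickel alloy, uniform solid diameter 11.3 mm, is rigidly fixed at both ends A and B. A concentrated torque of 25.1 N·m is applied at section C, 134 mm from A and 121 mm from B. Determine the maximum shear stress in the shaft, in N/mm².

46.6 N/mm²

With uniform GJ and both ends fixed, compatibility θ_AC = θ_CB gives T_A·a = T_B·b, together with T_A + T_B = T₀.
T_A = T₀·b/(a+b) = 25.10·121/255.0 = 11.91 N·m; T_B = 13.19 N·m.
τ in each portion: τ_AC = 4.20×10^7 Pa, τ_CB = 4.66×10^7 Pa; maximum is in CB.
τ_max = T_CB·r/J = 13.19·0.00565/1.60×10^-9 = 4.656×10^7 Pa.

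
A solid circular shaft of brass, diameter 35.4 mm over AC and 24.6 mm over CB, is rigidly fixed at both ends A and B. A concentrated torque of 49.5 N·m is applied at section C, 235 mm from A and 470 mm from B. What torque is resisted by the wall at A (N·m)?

Compatibility: T_A·a/J_AC = T_B·b/J_CB with T_A + T_B = T₀.
J_AC = 1.54×10^-7 m⁴, J_CB = 3.60×10^-8 m⁴, so T_A = T₀·(J_AC/a)/((J_AC/a)+(J_CB/b)) = 44.33 N·m, T_B = 5.169 N·m.

44.3 N·m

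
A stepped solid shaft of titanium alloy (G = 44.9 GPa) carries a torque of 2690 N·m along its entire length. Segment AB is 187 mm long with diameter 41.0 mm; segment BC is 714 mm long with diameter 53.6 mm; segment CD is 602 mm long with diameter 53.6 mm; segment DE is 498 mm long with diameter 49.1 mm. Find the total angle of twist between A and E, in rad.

J_AB = π(0.0410)⁴/32 = 2.77×10^-7 m⁴; J_BC = π(0.0536)⁴/32 = 8.10×10^-7 m⁴; J_CD = π(0.0536)⁴/32 = 8.10×10^-7 m⁴; J_DE = π(0.0491)⁴/32 = 5.71×10^-7 m⁴.
θ = (T/G)·Σ L_i/J_i = (2690/44.9×10⁹)·(0.187/2.77×10^-7 + 0.714/8.10×10^-7 + 0.602/8.10×10^-7 + 0.498/5.71×10^-7) = 0.1900 rad.

0.190 rad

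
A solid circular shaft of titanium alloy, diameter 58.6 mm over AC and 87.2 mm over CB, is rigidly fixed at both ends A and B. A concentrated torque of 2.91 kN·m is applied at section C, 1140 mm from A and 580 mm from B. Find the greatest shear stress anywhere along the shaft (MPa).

20.3 MPa

Compatibility: T_A·a/J_AC = T_B·b/J_CB with T_A + T_B = T₀.
J_AC = 1.16×10^-6 m⁴, J_CB = 5.68×10^-6 m⁴, so T_A = T₀·(J_AC/a)/((J_AC/a)+(J_CB/b)) = 273.6 N·m, T_B = 2636 N·m.
τ in each portion: τ_AC = 6.92×10^6 Pa, τ_CB = 2.03×10^7 Pa; maximum is in CB.
τ_max = T_CB·r/J = 2636·0.0436/5.68×10^-6 = 2.025×10^7 Pa.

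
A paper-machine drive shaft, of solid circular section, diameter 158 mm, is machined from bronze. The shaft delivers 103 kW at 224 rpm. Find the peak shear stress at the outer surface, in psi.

ω = 2π·224/60 = 23.46 rad/s, so T = P/ω = 103×10³ / 23.46 = 4391 N·m.
J = πd⁴/32 = π(0.158)⁴/32 = 6.118×10^-5 m⁴.
τ_max = T·r/J = 4391 × 0.0790 / 6.118×10^-5 = 5.670×10^6 Pa.

822 psi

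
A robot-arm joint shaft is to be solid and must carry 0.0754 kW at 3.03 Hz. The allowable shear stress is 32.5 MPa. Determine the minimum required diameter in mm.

ω = 2π·3.03 = 19.04 rad/s, so T = P/ω = 0.0754×10³ / 19.04 = 3.960 N·m.
For a solid shaft τ_max = 16T/(πd³), so d = (16T/(π τ_allow))^(1/3) = (16·3.960/(π·3.25×10^7))^(1/3) = 0.008530 m.

8.53 mm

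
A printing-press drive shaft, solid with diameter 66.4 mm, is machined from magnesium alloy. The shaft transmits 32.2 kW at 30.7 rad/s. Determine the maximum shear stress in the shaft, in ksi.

ω = 30.7 rad/s, so T = P/ω = 32.2×10³ / 30.70 = 1049 N·m.
J = πd⁴/32 = π(0.0664)⁴/32 = 1.908×10^-6 m⁴.
τ_max = T·r/J = 1049 × 0.0332 / 1.908×10^-6 = 1.825×10^7 Pa.

2.65 ksi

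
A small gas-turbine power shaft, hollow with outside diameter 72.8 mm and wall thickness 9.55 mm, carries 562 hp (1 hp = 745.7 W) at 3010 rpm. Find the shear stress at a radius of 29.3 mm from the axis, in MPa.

ω = 2π·3010/60 = 315.2 rad/s, so T = P/ω = 562×745.7 / 315.2 = 1330 N·m.
J = π(d_o⁴ − d_i⁴)/32 = π(0.0728⁴ − 0.0537⁴)/32 = 1.941×10^-6 m⁴.
Shear stress varies linearly with radius: τ = T·r/J = 1330 × 0.0293 / 1.941×10^-6 = 2.007×10^7 Pa.

20.1 MPa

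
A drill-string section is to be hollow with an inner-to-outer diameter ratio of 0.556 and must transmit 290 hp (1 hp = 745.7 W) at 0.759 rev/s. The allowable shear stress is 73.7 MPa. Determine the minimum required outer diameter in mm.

ω = 2π·0.759 = 4.769 rad/s, so T = P/ω = 290×745.7 / 4.769 = 45350 N·m.
For a hollow shaft with d_i/d_o = 0.556: τ_max = 16T/(π d_o³ (1−k⁴)), so d_o = [16T/(π τ_allow (1−k⁴))]^(1/3) = [16·45350/(π·7.37×10^7·0.9044)]^(1/3) = 0.1513 m.

151 mm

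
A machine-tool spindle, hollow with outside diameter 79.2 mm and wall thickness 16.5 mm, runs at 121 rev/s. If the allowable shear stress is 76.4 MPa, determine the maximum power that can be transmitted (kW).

J = π(d_o⁴ − d_i⁴)/32 = π(0.0792⁴ − 0.0462⁴)/32 = 3.416×10^-6 m⁴.
T_max = τ_allow·J/r = 7.64×10^7 × 3.416×10^-6 / 0.0396 = 6590 N·m.
ω = 2π·121 = 760.3 rad/s, so P_max = T_max·ω = 5.010×10^6 W.

5010 kW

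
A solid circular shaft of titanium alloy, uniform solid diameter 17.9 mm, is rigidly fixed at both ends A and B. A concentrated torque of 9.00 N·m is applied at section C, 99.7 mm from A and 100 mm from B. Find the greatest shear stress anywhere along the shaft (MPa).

4.00 MPa

With uniform GJ and both ends fixed, compatibility θ_AC = θ_CB gives T_A·a = T_B·b, together with T_A + T_B = T₀.
T_A = T₀·b/(a+b) = 9.000·100/199.7 = 4.507 N·m; T_B = 4.493 N·m.
τ in each portion: τ_AC = 4.00×10^6 Pa, τ_CB = 3.99×10^6 Pa; maximum is in AC.
τ_max = T_AC·r/J = 4.507·0.00895/1.01×10^-8 = 4.002×10^6 Pa.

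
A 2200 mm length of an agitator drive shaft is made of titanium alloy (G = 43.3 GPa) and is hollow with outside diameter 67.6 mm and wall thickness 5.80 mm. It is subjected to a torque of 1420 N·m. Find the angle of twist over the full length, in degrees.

3.81°

J = π(d_o⁴ − d_i⁴)/32 = π(0.0676⁴ − 0.0560⁴)/32 = 1.085×10^-6 m⁴.
θ = T·L/(G·J) = 1420 × 2.20 / (43.3×10⁹ × 1.085×10^-6) = 0.06652 rad.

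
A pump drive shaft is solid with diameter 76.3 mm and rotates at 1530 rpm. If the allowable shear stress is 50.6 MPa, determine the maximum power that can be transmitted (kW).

J = πd⁴/32 = π(0.0763)⁴/32 = 3.327×10^-6 m⁴.
T_max = τ_allow·J/r = 5.06×10^7 × 3.327×10^-6 / 0.0381 = 4413 N·m.
ω = 2π·1530/60 = 160.2 rad/s, so P_max = T_max·ω = 7.071×10^5 W.

707 kW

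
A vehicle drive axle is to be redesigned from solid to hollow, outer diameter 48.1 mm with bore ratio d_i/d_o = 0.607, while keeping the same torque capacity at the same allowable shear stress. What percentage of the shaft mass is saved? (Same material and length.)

Equal τ_max and T ⇒ the solid shaft needs d_s³ = d_o³(1−k⁴), so d_s = 48.1·(1−0.607⁴)^(1/3) = 45.82 mm.
Area ratio A_h/A_s = d_o²(1−k²)/d_s² = (1−k²)/(1−k⁴)^(2/3) = 0.6961.
Mass saving = 1 − 0.6961 = 30.4 %.

30.4 %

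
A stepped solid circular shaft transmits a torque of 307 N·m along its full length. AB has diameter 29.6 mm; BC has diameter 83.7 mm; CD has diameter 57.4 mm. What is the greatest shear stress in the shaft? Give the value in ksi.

8.74 ksi

Under the same torque, τ_max = 16T/(πd³) is largest where d is smallest — segment AB (d = 29.6 mm).
τ_max = 16·307.0/(π·(0.0296)³) = 6.029×10^7 Pa.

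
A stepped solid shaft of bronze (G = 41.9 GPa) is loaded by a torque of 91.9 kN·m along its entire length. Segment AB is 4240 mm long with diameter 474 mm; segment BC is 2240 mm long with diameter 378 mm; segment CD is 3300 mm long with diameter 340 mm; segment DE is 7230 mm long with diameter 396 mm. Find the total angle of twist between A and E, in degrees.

J_AB = π(0.474)⁴/32 = 4.96×10^-3 m⁴; J_BC = π(0.378)⁴/32 = 2.00×10^-3 m⁴; J_CD = π(0.340)⁴/32 = 1.31×10^-3 m⁴; J_DE = π(0.396)⁴/32 = 2.41×10^-3 m⁴.
θ = (T/G)·Σ L_i/J_i = (91900/41.9×10⁹)·(4.24/4.96×10^-3 + 2.24/2.00×10^-3 + 3.30/1.31×10^-3 + 7.23/2.41×10^-3) = 0.01641 rad.

0.940°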